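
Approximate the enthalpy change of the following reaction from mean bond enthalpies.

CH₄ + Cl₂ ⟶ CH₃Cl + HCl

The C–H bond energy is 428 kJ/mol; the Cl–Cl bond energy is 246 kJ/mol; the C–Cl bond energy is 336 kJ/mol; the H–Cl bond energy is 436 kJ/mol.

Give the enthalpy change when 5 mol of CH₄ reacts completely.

Bonds broken (reactants):
  C–H: 4 × 428 = 1712
  Cl–Cl: 1 × 246 = 246
  Σ(broken) = 1958 kJ
Bonds formed (products):
  C–Cl: 1 × 336 = 336
  C–H: 3 × 428 = 1284
  H–Cl: 1 × 436 = 436
  Σ(formed) = 2056 kJ
ΔH = Σ(broken) − Σ(formed) = 1958 − 2056 = −98 kJ
For 5× the reaction as written: 5 × (−98) = −490 kJ

ΔH = −490 kJ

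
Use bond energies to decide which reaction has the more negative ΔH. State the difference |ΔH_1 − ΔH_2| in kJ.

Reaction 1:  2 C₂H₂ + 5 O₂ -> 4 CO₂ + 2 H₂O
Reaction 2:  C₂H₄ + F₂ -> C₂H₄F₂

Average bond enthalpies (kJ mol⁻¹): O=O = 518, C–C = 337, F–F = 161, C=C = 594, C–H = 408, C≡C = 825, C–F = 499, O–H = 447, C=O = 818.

Reaction 1:
  Bonds broken (reactants):
    C≡C: 2 × 825 = 1650
    C–H: 4 × 408 = 1632
    O=O: 5 × 518 = 2590
    Σ(broken) = 5872 kJ
  Bonds formed (products):
    C=O: 8 × 818 = 6544
    O–H: 4 × 447 = 1788
    Σ(formed) = 8332 kJ
  ΔH_1 = 5872 − 8332 = −2460 kJ
Reaction 2:
  Bonds broken (reactants):
    C–H: 4 × 408 = 1632
    C=C: 1 × 594 = 594
    F–F: 1 × 161 = 161
    Σ(broken) = 2387 kJ
  Bonds formed (products):
    C–C: 1 × 337 = 337
    C–F: 2 × 499 = 998
    C–H: 4 × 408 = 1632
    Σ(formed) = 2967 kJ
  ΔH_2 = 2387 − 2967 = −580 kJ
ΔH_1 − ΔH_2 = −1880 kJ, so reaction 1 has the more negative ΔH; |ΔH_1 − ΔH_2| = 1880 kJ.

Reaction 1, by 1880 kJ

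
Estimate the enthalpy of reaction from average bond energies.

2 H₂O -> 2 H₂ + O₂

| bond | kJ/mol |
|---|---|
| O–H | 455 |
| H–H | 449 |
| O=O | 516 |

Bonds broken (reactants):
  O–H: 4 × 455 = 1820
  Σ(broken) = 1820 kJ
Bonds formed (products):
  H–H: 2 × 449 = 898
  O=O: 1 × 516 = 516
  Σ(formed) = 1414 kJ
ΔH = Σ(broken) − Σ(formed) = 1820 − 1414 = +406 kJ

ΔH ≈ +406 kJ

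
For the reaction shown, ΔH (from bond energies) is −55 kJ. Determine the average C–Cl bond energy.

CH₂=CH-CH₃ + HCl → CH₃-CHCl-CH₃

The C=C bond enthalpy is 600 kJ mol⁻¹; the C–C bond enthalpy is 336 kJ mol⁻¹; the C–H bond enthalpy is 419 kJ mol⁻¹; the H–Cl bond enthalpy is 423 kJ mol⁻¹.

Let D be the C–Cl bond energy.
Σ(broken) = 1×336 + 6×419 + 1×600 + 1×423 = 3873
Σ(formed) = 2×336 + 1×D + 7×419 = 3605 + D
ΔH = Σ(broken) − Σ(formed) = (3873) − (3605 + D) = +268 − D
Setting this equal to −55 kJ gives D = 323 kJ/mol.

D(C–Cl) ≈ 323 kJ/mol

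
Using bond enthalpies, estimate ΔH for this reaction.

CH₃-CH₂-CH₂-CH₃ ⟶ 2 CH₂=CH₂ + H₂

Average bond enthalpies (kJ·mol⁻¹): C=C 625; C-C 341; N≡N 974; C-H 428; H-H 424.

ΔH ≈ +205 kJ

Bonds broken (reactants):
  C-C: 3 × 341 = 1023
  C-H: 10 × 428 = 4280
  Σ(broken) = 5303 kJ
Bonds formed (products):
  C-H: 8 × 428 = 3424
  C=C: 2 × 625 = 1250
  H-H: 1 × 424 = 424
  Σ(formed) = 5098 kJ
ΔH = Σ(broken) − Σ(formed) = 5303 − 5098 = +205 kJ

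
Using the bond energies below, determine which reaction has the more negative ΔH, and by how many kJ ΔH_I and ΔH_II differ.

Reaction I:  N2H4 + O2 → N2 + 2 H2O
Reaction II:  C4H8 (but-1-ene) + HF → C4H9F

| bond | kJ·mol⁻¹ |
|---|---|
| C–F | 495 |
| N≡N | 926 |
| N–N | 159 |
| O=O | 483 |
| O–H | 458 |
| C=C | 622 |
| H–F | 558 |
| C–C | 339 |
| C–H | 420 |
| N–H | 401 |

Reaction I:
  Bonds broken (reactants):
    N–H: 4 × 401 = 1604
    N–N: 1 × 159 = 159
    O=O: 1 × 483 = 483
    Σ(broken) = 2246 kJ
  Bonds formed (products):
    N≡N: 1 × 926 = 926
    O–H: 4 × 458 = 1832
    Σ(formed) = 2758 kJ
  ΔH_I = 2246 − 2758 = −512 kJ
Reaction II:
  Bonds broken (reactants):
    C–C: 2 × 339 = 678
    C–H: 8 × 420 = 3360
    C=C: 1 × 622 = 622
    H–F: 1 × 558 = 558
    Σ(broken) = 5218 kJ
  Bonds formed (products):
    C–C: 3 × 339 = 1017
    C–F: 1 × 495 = 495
    C–H: 9 × 420 = 3780
    Σ(formed) = 5292 kJ
  ΔH_II = 5218 − 5292 = −74 kJ
ΔH_I − ΔH_II = −438 kJ, so reaction I has the more negative ΔH; |ΔH_I − ΔH_II| = 438 kJ.

Reaction I, by 438 kJ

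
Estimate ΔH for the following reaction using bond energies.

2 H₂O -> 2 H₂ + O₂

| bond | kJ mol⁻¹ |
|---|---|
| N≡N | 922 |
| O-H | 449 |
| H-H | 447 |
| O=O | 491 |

ΔH ≈ +411 kJ

Bonds broken (reactants):
  O-H: 4 × 449 = 1796
  Σ(broken) = 1796 kJ
Bonds formed (products):
  H-H: 2 × 447 = 894
  O=O: 1 × 491 = 491
  Σ(formed) = 1385 kJ
ΔH = Σ(broken) − Σ(formed) = 1796 − 1385 = +411 kJ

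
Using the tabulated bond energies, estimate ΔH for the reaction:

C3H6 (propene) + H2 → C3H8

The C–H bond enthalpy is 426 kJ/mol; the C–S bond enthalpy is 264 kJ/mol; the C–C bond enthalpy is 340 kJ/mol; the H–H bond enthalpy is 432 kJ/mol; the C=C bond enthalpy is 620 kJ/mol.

ΔH ≈ −140 kJ

Bonds broken (reactants):
  C–C: 1 × 340 = 340
  C–H: 6 × 426 = 2556
  C=C: 1 × 620 = 620
  H–H: 1 × 432 = 432
  Σ(broken) = 3948 kJ
Bonds formed (products):
  C–C: 2 × 340 = 680
  C–H: 8 × 426 = 3408
  Σ(formed) = 4088 kJ
ΔH = Σ(broken) − Σ(formed) = 3948 − 4088 = −140 kJ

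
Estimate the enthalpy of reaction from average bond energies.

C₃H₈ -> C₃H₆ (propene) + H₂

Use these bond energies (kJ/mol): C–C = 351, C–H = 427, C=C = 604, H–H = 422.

ΔH ≈ +179 kJ

Bonds broken (reactants):
  C–C: 2 × 351 = 702
  C–H: 8 × 427 = 3416
  Σ(broken) = 4118 kJ
Bonds formed (products):
  C–C: 1 × 351 = 351
  C–H: 6 × 427 = 2562
  C=C: 1 × 604 = 604
  H–H: 1 × 422 = 422
  Σ(formed) = 3939 kJ
ΔH = Σ(broken) − Σ(formed) = 4118 − 3939 = +179 kJ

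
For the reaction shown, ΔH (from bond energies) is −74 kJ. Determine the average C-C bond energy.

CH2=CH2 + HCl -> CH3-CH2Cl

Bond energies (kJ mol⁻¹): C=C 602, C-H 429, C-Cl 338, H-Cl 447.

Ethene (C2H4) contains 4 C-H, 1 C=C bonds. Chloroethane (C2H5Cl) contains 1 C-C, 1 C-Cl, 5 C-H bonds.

Let D be the C-C bond energy.
Σ(broken) = 4×429 + 1×602 + 1×447 = 2765
Σ(formed) = 1×D + 1×338 + 5×429 = 2483 + D
ΔH = Σ(broken) − Σ(formed) = (2765) − (2483 + D) = +282 − D
Setting this equal to −74 kJ gives D = 356 kJ/mol.

D(C-C) ≈ 356 kJ/mol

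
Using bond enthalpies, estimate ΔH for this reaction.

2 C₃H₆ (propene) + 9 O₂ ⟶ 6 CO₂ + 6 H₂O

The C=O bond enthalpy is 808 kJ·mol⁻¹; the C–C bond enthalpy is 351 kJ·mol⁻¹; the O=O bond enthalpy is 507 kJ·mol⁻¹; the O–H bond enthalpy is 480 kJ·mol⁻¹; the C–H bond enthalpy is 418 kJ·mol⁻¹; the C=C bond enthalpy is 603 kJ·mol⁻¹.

Bonds broken (reactants):
  C–C: 2 × 351 = 702
  C–H: 12 × 418 = 5016
  C=C: 2 × 603 = 1206
  O=O: 9 × 507 = 4563
  Σ(broken) = 11487 kJ
Bonds formed (products):
  C=O: 12 × 808 = 9696
  O–H: 12 × 480 = 5760
  Σ(formed) = 15456 kJ
ΔH = Σ(broken) − Σ(formed) = 11487 − 15456 = −3969 kJ

ΔH ≈ −3969 kJ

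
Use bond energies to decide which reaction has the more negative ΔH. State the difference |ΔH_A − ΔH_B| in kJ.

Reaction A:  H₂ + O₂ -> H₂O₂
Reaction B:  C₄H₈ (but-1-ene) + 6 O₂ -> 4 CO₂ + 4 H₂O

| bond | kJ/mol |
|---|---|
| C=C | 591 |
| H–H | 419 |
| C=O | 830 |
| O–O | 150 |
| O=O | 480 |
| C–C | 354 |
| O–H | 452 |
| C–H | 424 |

Reaction A:
  Bonds broken (reactants):
    H–H: 1 × 419 = 419
    O=O: 1 × 480 = 480
    Σ(broken) = 899 kJ
  Bonds formed (products):
    O–H: 2 × 452 = 904
    O–O: 1 × 150 = 150
    Σ(formed) = 1054 kJ
  ΔH_A = 899 − 1054 = −155 kJ
Reaction B:
  Bonds broken (reactants):
    C–C: 2 × 354 = 708
    C–H: 8 × 424 = 3392
    C=C: 1 × 591 = 591
    O=O: 6 × 480 = 2880
    Σ(broken) = 7571 kJ
  Bonds formed (products):
    C=O: 8 × 830 = 6640
    O–H: 8 × 452 = 3616
    Σ(formed) = 10256 kJ
  ΔH_B = 7571 − 10256 = −2685 kJ
ΔH_A − ΔH_B = +2530 kJ, so reaction B has the more negative ΔH; |ΔH_A − ΔH_B| = 2530 kJ.

Reaction B, by 2530 kJ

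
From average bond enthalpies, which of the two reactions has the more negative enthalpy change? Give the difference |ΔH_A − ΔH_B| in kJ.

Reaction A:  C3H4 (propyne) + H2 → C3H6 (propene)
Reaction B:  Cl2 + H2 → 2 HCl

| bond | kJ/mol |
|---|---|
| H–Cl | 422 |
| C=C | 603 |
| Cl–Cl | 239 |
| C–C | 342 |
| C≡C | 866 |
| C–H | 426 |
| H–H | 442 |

Reaction B, by 16 kJ

Reaction A:
  Bonds broken (reactants):
    C≡C: 1 × 866 = 866
    C–C: 1 × 342 = 342
    C–H: 4 × 426 = 1704
    H–H: 1 × 442 = 442
    Σ(broken) = 3354 kJ
  Bonds formed (products):
    C–C: 1 × 342 = 342
    C–H: 6 × 426 = 2556
    C=C: 1 × 603 = 603
    Σ(formed) = 3501 kJ
  ΔH_A = 3354 − 3501 = −147 kJ
Reaction B:
  Bonds broken (reactants):
    Cl–Cl: 1 × 239 = 239
    H–H: 1 × 442 = 442
    Σ(broken) = 681 kJ
  Bonds formed (products):
    H–Cl: 2 × 422 = 844
    Σ(formed) = 844 kJ
  ΔH_B = 681 − 844 = −163 kJ
ΔH_A − ΔH_B = +16 kJ, so reaction B has the more negative ΔH; |ΔH_A − ΔH_B| = 16 kJ.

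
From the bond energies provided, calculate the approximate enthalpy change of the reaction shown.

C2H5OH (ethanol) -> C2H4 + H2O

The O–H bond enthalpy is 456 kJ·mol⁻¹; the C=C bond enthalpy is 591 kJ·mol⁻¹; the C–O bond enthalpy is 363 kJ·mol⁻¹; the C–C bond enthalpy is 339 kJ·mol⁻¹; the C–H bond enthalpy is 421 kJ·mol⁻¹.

ΔH ≈ +76 kJ

Bonds broken (reactants):
  C–C: 1 × 339 = 339
  C–H: 5 × 421 = 2105
  C–O: 1 × 363 = 363
  O–H: 1 × 456 = 456
  Σ(broken) = 3263 kJ
Bonds formed (products):
  C–H: 4 × 421 = 1684
  C=C: 1 × 591 = 591
  O–H: 2 × 456 = 912
  Σ(formed) = 3187 kJ
ΔH = Σ(broken) − Σ(formed) = 3263 − 3187 = +76 kJ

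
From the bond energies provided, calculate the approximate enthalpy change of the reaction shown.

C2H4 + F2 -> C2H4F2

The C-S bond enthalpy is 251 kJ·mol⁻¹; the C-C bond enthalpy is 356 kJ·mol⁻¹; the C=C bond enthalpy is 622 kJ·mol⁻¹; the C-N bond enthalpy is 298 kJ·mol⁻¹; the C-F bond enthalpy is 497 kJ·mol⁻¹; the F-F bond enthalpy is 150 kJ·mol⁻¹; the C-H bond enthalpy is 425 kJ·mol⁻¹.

Bonds broken (reactants):
  C-H: 4 × 425 = 1700
  C=C: 1 × 622 = 622
  F-F: 1 × 150 = 150
  Σ(broken) = 2472 kJ
Bonds formed (products):
  C-C: 1 × 356 = 356
  C-F: 2 × 497 = 994
  C-H: 4 × 425 = 1700
  Σ(formed) = 3050 kJ
ΔH = Σ(broken) − Σ(formed) = 2472 − 3050 = −578 kJ

ΔH ≈ −578 kJ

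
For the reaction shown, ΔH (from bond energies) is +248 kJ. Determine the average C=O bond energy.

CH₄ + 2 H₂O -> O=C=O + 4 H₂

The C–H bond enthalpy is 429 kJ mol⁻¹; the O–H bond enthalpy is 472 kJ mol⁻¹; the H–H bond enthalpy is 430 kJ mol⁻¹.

D(C=O) ≈ 818 kJ/mol

Let D be the C=O bond energy.
Σ(broken) = 4×429 + 4×472 = 3604
Σ(formed) = 2×D + 4×430 = 1720 + 2D
ΔH = Σ(broken) − Σ(formed) = (3604) − (1720 + 2D) = +1884 − 2D
Setting this equal to +248 kJ gives 2D = 1636, so D = 818 kJ/mol.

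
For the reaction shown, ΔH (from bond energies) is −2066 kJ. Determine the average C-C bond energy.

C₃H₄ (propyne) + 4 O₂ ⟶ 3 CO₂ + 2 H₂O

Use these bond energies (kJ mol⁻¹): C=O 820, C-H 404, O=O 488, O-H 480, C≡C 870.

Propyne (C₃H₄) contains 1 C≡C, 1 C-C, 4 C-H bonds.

Let D be the C-C bond energy.
Σ(broken) = 1×870 + 1×D + 4×404 + 4×488 = 4438 + D
Σ(formed) = 6×820 + 4×480 = 6840
ΔH = Σ(broken) − Σ(formed) = (4438 + D) − (6840) = −2402 + D
Setting this equal to −2066 kJ gives D = 336 kJ/mol.

D(C-C) ≈ 336 kJ/mol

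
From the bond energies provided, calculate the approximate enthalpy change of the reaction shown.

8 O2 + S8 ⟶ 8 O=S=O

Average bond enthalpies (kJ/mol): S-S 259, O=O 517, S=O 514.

Bonds broken (reactants):
  O=O: 8 × 517 = 4136
  S-S: 8 × 259 = 2072
  Σ(broken) = 6208 kJ
Bonds formed (products):
  S=O: 16 × 514 = 8224
  Σ(formed) = 8224 kJ
ΔH = Σ(broken) − Σ(formed) = 6208 − 8224 = −2016 kJ

ΔH ≈ −2016 kJ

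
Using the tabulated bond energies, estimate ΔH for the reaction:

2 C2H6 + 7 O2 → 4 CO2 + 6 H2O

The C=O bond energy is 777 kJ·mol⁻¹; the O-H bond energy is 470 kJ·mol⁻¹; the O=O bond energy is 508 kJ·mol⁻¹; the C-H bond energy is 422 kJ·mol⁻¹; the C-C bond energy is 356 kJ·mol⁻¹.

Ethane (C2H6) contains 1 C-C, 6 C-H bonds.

ΔH ≈ −2524 kJ

Bonds broken (reactants):
  C-C: 2 × 356 = 712
  C-H: 12 × 422 = 5064
  O=O: 7 × 508 = 3556
  Σ(broken) = 9332 kJ
Bonds formed (products):
  C=O: 8 × 777 = 6216
  O-H: 12 × 470 = 5640
  Σ(formed) = 11856 kJ
ΔH = Σ(broken) − Σ(formed) = 9332 − 11856 = −2524 kJ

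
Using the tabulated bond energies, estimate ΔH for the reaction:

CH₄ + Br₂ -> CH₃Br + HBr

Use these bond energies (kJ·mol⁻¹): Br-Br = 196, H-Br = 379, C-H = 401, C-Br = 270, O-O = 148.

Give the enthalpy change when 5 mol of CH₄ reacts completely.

Bonds broken (reactants):
  Br-Br: 1 × 196 = 196
  C-H: 4 × 401 = 1604
  Σ(broken) = 1800 kJ
Bonds formed (products):
  C-Br: 1 × 270 = 270
  C-H: 3 × 401 = 1203
  H-Br: 1 × 379 = 379
  Σ(formed) = 1852 kJ
ΔH = Σ(broken) − Σ(formed) = 1800 − 1852 = −52 kJ
For 5× the reaction as written: 5 × (−52) = −260 kJ

ΔH = −260 kJ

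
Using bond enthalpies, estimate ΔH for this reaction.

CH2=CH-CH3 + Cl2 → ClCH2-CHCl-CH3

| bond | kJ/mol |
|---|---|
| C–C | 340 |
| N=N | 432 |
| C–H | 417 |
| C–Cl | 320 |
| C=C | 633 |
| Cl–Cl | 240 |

Bonds broken (reactants):
  C–C: 1 × 340 = 340
  C–H: 6 × 417 = 2502
  C=C: 1 × 633 = 633
  Cl–Cl: 1 × 240 = 240
  Σ(broken) = 3715 kJ
Bonds formed (products):
  C–C: 2 × 340 = 680
  C–Cl: 2 × 320 = 640
  C–H: 6 × 417 = 2502
  Σ(formed) = 3822 kJ
ΔH = Σ(broken) − Σ(formed) = 3715 − 3822 = −107 kJ

ΔH ≈ −107 kJ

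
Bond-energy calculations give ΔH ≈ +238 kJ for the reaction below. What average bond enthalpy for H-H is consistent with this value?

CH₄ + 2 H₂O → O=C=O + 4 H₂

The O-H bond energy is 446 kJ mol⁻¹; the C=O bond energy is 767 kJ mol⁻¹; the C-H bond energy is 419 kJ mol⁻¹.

D(H-H) ≈ 422 kJ/mol

Let D be the H-H bond energy.
Σ(broken) = 4×419 + 4×446 = 3460
Σ(formed) = 2×767 + 4×D = 1534 + 4D
ΔH = Σ(broken) − Σ(formed) = (3460) − (1534 + 4D) = +1926 − 4D
Setting this equal to +238 kJ gives 4D = 1688, so D = 422 kJ/mol.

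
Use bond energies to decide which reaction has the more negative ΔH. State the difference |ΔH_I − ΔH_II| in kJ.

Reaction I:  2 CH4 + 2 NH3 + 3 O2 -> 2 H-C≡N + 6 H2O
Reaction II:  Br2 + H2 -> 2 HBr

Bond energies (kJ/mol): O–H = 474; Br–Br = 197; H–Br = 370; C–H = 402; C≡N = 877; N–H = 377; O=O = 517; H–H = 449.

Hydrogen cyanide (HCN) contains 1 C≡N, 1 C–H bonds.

Reaction I, by 1123 kJ

Reaction I:
  Bonds broken (reactants):
    C–H: 8 × 402 = 3216
    N–H: 6 × 377 = 2262
    O=O: 3 × 517 = 1551
    Σ(broken) = 7029 kJ
  Bonds formed (products):
    C≡N: 2 × 877 = 1754
    C–H: 2 × 402 = 804
    O–H: 12 × 474 = 5688
    Σ(formed) = 8246 kJ
  ΔH_I = 7029 − 8246 = −1217 kJ
Reaction II:
  Bonds broken (reactants):
    Br–Br: 1 × 197 = 197
    H–H: 1 × 449 = 449
    Σ(broken) = 646 kJ
  Bonds formed (products):
    H–Br: 2 × 370 = 740
    Σ(formed) = 740 kJ
  ΔH_II = 646 − 740 = −94 kJ
ΔH_I − ΔH_II = −1123 kJ, so reaction I has the more negative ΔH; |ΔH_I − ΔH_II| = 1123 kJ.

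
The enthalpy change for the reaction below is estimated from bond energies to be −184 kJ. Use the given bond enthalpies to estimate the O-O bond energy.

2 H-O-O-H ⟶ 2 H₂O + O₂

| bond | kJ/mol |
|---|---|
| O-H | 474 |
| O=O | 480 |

D(O-O) ≈ 148 kJ/mol

Let D be the O-O bond energy.
Σ(broken) = 4×474 + 2×D = 1896 + 2D
Σ(formed) = 4×474 + 1×480 = 2376
ΔH = Σ(broken) − Σ(formed) = (1896 + 2D) − (2376) = −480 + 2D
Setting this equal to −184 kJ gives 2D = 296, so D = 148 kJ/mol.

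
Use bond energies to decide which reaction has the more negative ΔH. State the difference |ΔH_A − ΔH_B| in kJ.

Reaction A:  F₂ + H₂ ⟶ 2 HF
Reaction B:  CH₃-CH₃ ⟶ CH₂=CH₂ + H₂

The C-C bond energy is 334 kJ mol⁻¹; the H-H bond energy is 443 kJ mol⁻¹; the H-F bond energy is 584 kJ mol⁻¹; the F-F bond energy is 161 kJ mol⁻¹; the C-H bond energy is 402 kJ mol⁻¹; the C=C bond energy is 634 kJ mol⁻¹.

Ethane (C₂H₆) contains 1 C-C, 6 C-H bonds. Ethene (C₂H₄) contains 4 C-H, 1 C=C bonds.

Reaction A, by 625 kJ

Reaction A:
  Bonds broken (reactants):
    F-F: 1 × 161 = 161
    H-H: 1 × 443 = 443
    Σ(broken) = 604 kJ
  Bonds formed (products):
    H-F: 2 × 584 = 1168
    Σ(formed) = 1168 kJ
  ΔH_A = 604 − 1168 = −564 kJ
Reaction B:
  Bonds broken (reactants):
    C-C: 1 × 334 = 334
    C-H: 6 × 402 = 2412
    Σ(broken) = 2746 kJ
  Bonds formed (products):
    C-H: 4 × 402 = 1608
    C=C: 1 × 634 = 634
    H-H: 1 × 443 = 443
    Σ(formed) = 2685 kJ
  ΔH_B = 2746 − 2685 = +61 kJ
ΔH_A − ΔH_B = −625 kJ, so reaction A has the more negative ΔH; |ΔH_A − ΔH_B| = 625 kJ.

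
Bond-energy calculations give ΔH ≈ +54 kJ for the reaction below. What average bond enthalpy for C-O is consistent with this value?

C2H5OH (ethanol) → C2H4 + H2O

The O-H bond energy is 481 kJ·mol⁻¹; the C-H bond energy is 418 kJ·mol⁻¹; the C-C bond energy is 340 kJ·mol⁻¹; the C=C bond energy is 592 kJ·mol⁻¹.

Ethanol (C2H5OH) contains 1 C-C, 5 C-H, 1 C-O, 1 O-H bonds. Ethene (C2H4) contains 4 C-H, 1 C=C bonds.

Let D be the C-O bond energy.
Σ(broken) = 1×340 + 5×418 + 1×D + 1×481 = 2911 + D
Σ(formed) = 4×418 + 1×592 + 2×481 = 3226
ΔH = Σ(broken) − Σ(formed) = (2911 + D) − (3226) = −315 + D
Setting this equal to +54 kJ gives D = 369 kJ/mol.

D(C-O) ≈ 369 kJ/mol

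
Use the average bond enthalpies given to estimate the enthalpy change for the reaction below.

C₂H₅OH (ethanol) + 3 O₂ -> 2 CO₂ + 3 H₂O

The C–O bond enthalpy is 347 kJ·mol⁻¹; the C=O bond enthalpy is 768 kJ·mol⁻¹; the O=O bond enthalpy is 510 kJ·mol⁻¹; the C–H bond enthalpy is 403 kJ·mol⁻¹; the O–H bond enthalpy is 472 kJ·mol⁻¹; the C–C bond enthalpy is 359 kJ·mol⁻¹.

ΔH ≈ −1181 kJ

Bonds broken (reactants):
  C–C: 1 × 359 = 359
  C–H: 5 × 403 = 2015
  C–O: 1 × 347 = 347
  O–H: 1 × 472 = 472
  O=O: 3 × 510 = 1530
  Σ(broken) = 4723 kJ
Bonds formed (products):
  C=O: 4 × 768 = 3072
  O–H: 6 × 472 = 2832
  Σ(formed) = 5904 kJ
ΔH = Σ(broken) − Σ(formed) = 4723 − 5904 = −1181 kJ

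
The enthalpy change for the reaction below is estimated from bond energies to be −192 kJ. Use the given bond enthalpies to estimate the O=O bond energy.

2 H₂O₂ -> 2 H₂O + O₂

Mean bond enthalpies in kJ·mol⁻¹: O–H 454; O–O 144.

Let D be the O=O bond energy.
Σ(broken) = 4×454 + 2×144 = 2104
Σ(formed) = 4×454 + 1×D = 1816 + D
ΔH = Σ(broken) − Σ(formed) = (2104) − (1816 + D) = +288 − D
Setting this equal to −192 kJ gives D = 480 kJ/mol.

D(O=O) ≈ 480 kJ/mol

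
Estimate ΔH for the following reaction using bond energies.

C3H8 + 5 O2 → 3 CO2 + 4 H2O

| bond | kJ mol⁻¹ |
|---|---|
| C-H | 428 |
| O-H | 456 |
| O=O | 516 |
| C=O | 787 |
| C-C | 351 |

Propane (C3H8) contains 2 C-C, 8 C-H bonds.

ΔH ≈ −1664 kJ

Bonds broken (reactants):
  C-C: 2 × 351 = 702
  C-H: 8 × 428 = 3424
  O=O: 5 × 516 = 2580
  Σ(broken) = 6706 kJ
Bonds formed (products):
  C=O: 6 × 787 = 4722
  O-H: 8 × 456 = 3648
  Σ(formed) = 8370 kJ
ΔH = Σ(broken) − Σ(formed) = 6706 − 8370 = −1664 kJ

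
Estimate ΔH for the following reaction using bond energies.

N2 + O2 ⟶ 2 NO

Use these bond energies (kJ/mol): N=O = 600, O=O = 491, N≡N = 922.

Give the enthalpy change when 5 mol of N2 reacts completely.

ΔH = +1065 kJ

Bonds broken (reactants):
  N≡N: 1 × 922 = 922
  O=O: 1 × 491 = 491
  Σ(broken) = 1413 kJ
Bonds formed (products):
  N=O: 2 × 600 = 1200
  Σ(formed) = 1200 kJ
ΔH = Σ(broken) − Σ(formed) = 1413 − 1200 = +213 kJ
For 5× the reaction as written: 5 × (+213) = +1065 kJ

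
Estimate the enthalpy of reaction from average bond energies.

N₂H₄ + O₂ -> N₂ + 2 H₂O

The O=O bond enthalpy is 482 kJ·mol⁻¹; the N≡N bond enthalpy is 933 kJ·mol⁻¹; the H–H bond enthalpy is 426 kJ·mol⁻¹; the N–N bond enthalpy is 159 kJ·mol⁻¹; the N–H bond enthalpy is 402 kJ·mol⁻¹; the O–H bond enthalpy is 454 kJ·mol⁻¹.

ΔH ≈ −500 kJ

Bonds broken (reactants):
  N–H: 4 × 402 = 1608
  N–N: 1 × 159 = 159
  O=O: 1 × 482 = 482
  Σ(broken) = 2249 kJ
Bonds formed (products):
  N≡N: 1 × 933 = 933
  O–H: 4 × 454 = 1816
  Σ(formed) = 2749 kJ
ΔH = Σ(broken) − Σ(formed) = 2249 − 2749 = −500 kJ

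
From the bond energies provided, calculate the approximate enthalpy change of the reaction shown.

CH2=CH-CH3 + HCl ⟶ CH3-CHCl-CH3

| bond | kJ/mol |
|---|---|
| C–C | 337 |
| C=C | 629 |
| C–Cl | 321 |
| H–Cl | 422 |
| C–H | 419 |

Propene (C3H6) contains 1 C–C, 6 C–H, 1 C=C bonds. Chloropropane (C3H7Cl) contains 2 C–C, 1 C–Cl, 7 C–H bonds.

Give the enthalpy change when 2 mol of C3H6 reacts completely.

ΔH = −52 kJ

Bonds broken (reactants):
  C–C: 1 × 337 = 337
  C–H: 6 × 419 = 2514
  C=C: 1 × 629 = 629
  H–Cl: 1 × 422 = 422
  Σ(broken) = 3902 kJ
Bonds formed (products):
  C–C: 2 × 337 = 674
  C–Cl: 1 × 321 = 321
  C–H: 7 × 419 = 2933
  Σ(formed) = 3928 kJ
ΔH = Σ(broken) − Σ(formed) = 3902 − 3928 = −26 kJ
For 2× the reaction as written: 2 × (−26) = −52 kJ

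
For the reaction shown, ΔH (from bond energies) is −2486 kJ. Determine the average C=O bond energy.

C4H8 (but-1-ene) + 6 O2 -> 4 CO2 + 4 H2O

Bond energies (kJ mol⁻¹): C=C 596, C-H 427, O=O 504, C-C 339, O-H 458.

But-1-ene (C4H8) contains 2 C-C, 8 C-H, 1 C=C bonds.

D(C=O) ≈ 817 kJ/mol

Let D be the C=O bond energy.
Σ(broken) = 2×339 + 8×427 + 1×596 + 6×504 = 7714
Σ(formed) = 8×D + 8×458 = 3664 + 8D
ΔH = Σ(broken) − Σ(formed) = (7714) − (3664 + 8D) = +4050 − 8D
Setting this equal to −2486 kJ gives 8D = 6536, so D = 817 kJ/mol.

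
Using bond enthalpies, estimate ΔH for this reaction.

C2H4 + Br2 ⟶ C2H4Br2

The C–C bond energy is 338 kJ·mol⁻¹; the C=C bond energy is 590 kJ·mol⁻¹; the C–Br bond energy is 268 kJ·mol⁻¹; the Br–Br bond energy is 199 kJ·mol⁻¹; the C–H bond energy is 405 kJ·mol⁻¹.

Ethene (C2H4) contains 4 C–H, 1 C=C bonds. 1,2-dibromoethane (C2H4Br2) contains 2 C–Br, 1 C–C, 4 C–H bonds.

ΔH ≈ −85 kJ

Bonds broken (reactants):
  Br–Br: 1 × 199 = 199
  C–H: 4 × 405 = 1620
  C=C: 1 × 590 = 590
  Σ(broken) = 2409 kJ
Bonds formed (products):
  C–Br: 2 × 268 = 536
  C–C: 1 × 338 = 338
  C–H: 4 × 405 = 1620
  Σ(formed) = 2494 kJ
ΔH = Σ(broken) − Σ(formed) = 2409 − 2494 = −85 kJ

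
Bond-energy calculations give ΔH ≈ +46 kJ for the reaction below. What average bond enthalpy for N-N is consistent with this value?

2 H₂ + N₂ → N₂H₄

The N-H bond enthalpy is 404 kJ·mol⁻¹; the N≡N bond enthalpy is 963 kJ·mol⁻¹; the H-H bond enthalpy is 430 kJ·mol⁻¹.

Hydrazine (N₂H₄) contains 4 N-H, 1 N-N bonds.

D(N-N) ≈ 161 kJ/mol

Let D be the N-N bond energy.
Σ(broken) = 2×430 + 1×963 = 1823
Σ(formed) = 4×404 + 1×D = 1616 + D
ΔH = Σ(broken) − Σ(formed) = (1823) − (1616 + D) = +207 − D
Setting this equal to +46 kJ gives D = 161 kJ/mol.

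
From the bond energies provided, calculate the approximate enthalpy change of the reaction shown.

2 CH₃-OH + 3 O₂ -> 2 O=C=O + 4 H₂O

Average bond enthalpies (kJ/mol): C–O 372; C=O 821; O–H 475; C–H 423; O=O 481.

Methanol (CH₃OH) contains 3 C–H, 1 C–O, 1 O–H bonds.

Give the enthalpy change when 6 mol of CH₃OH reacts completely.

Bonds broken (reactants):
  C–H: 6 × 423 = 2538
  C–O: 2 × 372 = 744
  O–H: 2 × 475 = 950
  O=O: 3 × 481 = 1443
  Σ(broken) = 5675 kJ
Bonds formed (products):
  C=O: 4 × 821 = 3284
  O–H: 8 × 475 = 3800
  Σ(formed) = 7084 kJ
ΔH = Σ(broken) − Σ(formed) = 5675 − 7084 = −1409 kJ
For 3× the reaction as written: 3 × (−1409) = −4227 kJ

ΔH = −4227 kJ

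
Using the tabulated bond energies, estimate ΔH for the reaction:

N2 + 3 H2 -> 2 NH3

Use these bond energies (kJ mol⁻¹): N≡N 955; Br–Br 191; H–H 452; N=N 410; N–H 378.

Bonds broken (reactants):
  H–H: 3 × 452 = 1356
  N≡N: 1 × 955 = 955
  Σ(broken) = 2311 kJ
Bonds formed (products):
  N–H: 6 × 378 = 2268
  Σ(formed) = 2268 kJ
ΔH = Σ(broken) − Σ(formed) = 2311 − 2268 = +43 kJ

ΔH ≈ +43 kJ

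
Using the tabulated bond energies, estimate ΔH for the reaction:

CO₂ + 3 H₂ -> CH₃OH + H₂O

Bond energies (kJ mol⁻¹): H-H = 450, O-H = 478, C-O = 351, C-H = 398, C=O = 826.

Bonds broken (reactants):
  C=O: 2 × 826 = 1652
  H-H: 3 × 450 = 1350
  Σ(broken) = 3002 kJ
Bonds formed (products):
  C-H: 3 × 398 = 1194
  C-O: 1 × 351 = 351
  O-H: 3 × 478 = 1434
  Σ(formed) = 2979 kJ
ΔH = Σ(broken) − Σ(formed) = 3002 − 2979 = +23 kJ

ΔH ≈ +23 kJ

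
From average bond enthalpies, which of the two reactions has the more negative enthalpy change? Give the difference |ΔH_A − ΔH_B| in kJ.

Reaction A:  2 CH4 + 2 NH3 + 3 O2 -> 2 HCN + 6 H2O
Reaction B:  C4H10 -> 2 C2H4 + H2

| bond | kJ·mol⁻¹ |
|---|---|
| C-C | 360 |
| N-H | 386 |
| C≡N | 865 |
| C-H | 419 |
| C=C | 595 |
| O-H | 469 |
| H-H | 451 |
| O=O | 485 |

Reaction A, by 1350 kJ

Reaction A:
  Bonds broken (reactants):
    C-H: 8 × 419 = 3352
    N-H: 6 × 386 = 2316
    O=O: 3 × 485 = 1455
    Σ(broken) = 7123 kJ
  Bonds formed (products):
    C≡N: 2 × 865 = 1730
    C-H: 2 × 419 = 838
    O-H: 12 × 469 = 5628
    Σ(formed) = 8196 kJ
  ΔH_A = 7123 − 8196 = −1073 kJ
Reaction B:
  Bonds broken (reactants):
    C-C: 3 × 360 = 1080
    C-H: 10 × 419 = 4190
    Σ(broken) = 5270 kJ
  Bonds formed (products):
    C-H: 8 × 419 = 3352
    C=C: 2 × 595 = 1190
    H-H: 1 × 451 = 451
    Σ(formed) = 4993 kJ
  ΔH_B = 5270 − 4993 = +277 kJ
ΔH_A − ΔH_B = −1350 kJ, so reaction A has the more negative ΔH; |ΔH_A − ΔH_B| = 1350 kJ.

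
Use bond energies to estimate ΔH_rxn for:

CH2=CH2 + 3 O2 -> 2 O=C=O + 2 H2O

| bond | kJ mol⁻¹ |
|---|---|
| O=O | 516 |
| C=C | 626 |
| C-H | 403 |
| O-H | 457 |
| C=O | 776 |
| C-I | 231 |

Bonds broken (reactants):
  C-H: 4 × 403 = 1612
  C=C: 1 × 626 = 626
  O=O: 3 × 516 = 1548
  Σ(broken) = 3786 kJ
Bonds formed (products):
  C=O: 4 × 776 = 3104
  O-H: 4 × 457 = 1828
  Σ(formed) = 4932 kJ
ΔH = Σ(broken) − Σ(formed) = 3786 − 4932 = −1146 kJ

ΔH ≈ −1146 kJ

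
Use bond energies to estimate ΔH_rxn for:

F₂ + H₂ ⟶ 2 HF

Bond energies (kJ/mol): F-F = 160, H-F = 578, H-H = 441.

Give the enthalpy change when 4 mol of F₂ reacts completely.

Bonds broken (reactants):
  F-F: 1 × 160 = 160
  H-H: 1 × 441 = 441
  Σ(broken) = 601 kJ
Bonds formed (products):
  H-F: 2 × 578 = 1156
  Σ(formed) = 1156 kJ
ΔH = Σ(broken) − Σ(formed) = 601 − 1156 = −555 kJ
For 4× the reaction as written: 4 × (−555) = −2220 kJ

ΔH = −2220 kJ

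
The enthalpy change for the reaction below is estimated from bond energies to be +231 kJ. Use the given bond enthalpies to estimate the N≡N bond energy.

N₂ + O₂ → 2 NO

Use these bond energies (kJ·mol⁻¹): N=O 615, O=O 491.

Let D be the N≡N bond energy.
Σ(broken) = 1×D + 1×491 = 491 + D
Σ(formed) = 2×615 = 1230
ΔH = Σ(broken) − Σ(formed) = (491 + D) − (1230) = −739 + D
Setting this equal to +231 kJ gives D = 970 kJ/mol.

D(N≡N) ≈ 970 kJ/mol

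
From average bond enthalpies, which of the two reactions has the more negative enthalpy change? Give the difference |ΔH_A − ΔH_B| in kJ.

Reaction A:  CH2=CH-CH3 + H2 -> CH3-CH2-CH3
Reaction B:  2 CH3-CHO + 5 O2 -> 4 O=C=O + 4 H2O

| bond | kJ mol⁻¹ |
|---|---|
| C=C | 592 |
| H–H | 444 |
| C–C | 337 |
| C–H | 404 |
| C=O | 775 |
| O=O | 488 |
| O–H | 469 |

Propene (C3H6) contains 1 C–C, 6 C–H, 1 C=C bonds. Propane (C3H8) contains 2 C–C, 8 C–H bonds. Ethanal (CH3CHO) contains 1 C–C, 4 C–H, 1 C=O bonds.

Reaction B, by 1947 kJ

Reaction A:
  Bonds broken (reactants):
    C–C: 1 × 337 = 337
    C–H: 6 × 404 = 2424
    C=C: 1 × 592 = 592
    H–H: 1 × 444 = 444
    Σ(broken) = 3797 kJ
  Bonds formed (products):
    C–C: 2 × 337 = 674
    C–H: 8 × 404 = 3232
    Σ(formed) = 3906 kJ
  ΔH_A = 3797 − 3906 = −109 kJ
Reaction B:
  Bonds broken (reactants):
    C–C: 2 × 337 = 674
    C–H: 8 × 404 = 3232
    C=O: 2 × 775 = 1550
    O=O: 5 × 488 = 2440
    Σ(broken) = 7896 kJ
  Bonds formed (products):
    C=O: 8 × 775 = 6200
    O–H: 8 × 469 = 3752
    Σ(formed) = 9952 kJ
  ΔH_B = 7896 − 9952 = −2056 kJ
ΔH_A − ΔH_B = +1947 kJ, so reaction B has the more negative ΔH; |ΔH_A − ΔH_B| = 1947 kJ.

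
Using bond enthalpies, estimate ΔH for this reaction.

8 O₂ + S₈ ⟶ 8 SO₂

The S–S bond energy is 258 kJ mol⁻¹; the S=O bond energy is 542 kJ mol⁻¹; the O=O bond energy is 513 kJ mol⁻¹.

ΔH ≈ −2504 kJ

Bonds broken (reactants):
  O=O: 8 × 513 = 4104
  S–S: 8 × 258 = 2064
  Σ(broken) = 6168 kJ
Bonds formed (products):
  S=O: 16 × 542 = 8672
  Σ(formed) = 8672 kJ
ΔH = Σ(broken) − Σ(formed) = 6168 − 8672 = −2504 kJ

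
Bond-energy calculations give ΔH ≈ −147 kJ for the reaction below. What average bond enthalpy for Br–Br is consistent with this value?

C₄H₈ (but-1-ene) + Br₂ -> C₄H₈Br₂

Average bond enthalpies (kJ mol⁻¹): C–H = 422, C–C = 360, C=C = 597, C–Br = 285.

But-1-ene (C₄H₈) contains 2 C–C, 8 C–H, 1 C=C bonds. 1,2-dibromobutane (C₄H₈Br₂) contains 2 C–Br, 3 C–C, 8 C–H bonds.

D(Br–Br) ≈ 186 kJ/mol

Let D be the Br–Br bond energy.
Σ(broken) = 1×D + 2×360 + 8×422 + 1×597 = 4693 + D
Σ(formed) = 2×285 + 3×360 + 8×422 = 5026
ΔH = Σ(broken) − Σ(formed) = (4693 + D) − (5026) = −333 + D
Setting this equal to −147 kJ gives D = 186 kJ/mol.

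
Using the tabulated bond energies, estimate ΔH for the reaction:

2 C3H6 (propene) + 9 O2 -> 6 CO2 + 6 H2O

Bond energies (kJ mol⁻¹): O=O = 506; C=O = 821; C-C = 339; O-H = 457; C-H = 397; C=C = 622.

ΔH ≈ −4096 kJ

Bonds broken (reactants):
  C-C: 2 × 339 = 678
  C-H: 12 × 397 = 4764
  C=C: 2 × 622 = 1244
  O=O: 9 × 506 = 4554
  Σ(broken) = 11240 kJ
Bonds formed (products):
  C=O: 12 × 821 = 9852
  O-H: 12 × 457 = 5484
  Σ(formed) = 15336 kJ
ΔH = Σ(broken) − Σ(formed) = 11240 − 15336 = −4096 kJ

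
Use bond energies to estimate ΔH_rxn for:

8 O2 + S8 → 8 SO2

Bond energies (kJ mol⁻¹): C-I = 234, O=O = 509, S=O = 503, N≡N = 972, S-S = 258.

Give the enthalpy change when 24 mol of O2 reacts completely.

ΔH = −5736 kJ

Bonds broken (reactants):
  O=O: 8 × 509 = 4072
  S-S: 8 × 258 = 2064
  Σ(broken) = 6136 kJ
Bonds formed (products):
  S=O: 16 × 503 = 8048
  Σ(formed) = 8048 kJ
ΔH = Σ(broken) − Σ(formed) = 6136 − 8048 = −1912 kJ
For 3× the reaction as written: 3 × (−1912) = −5736 kJ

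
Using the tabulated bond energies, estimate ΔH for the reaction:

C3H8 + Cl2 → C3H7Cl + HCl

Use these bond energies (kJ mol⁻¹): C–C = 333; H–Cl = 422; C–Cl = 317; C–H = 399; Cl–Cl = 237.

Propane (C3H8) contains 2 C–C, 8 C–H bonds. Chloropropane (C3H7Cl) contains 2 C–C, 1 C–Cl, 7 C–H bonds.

Bonds broken (reactants):
  C–C: 2 × 333 = 666
  C–H: 8 × 399 = 3192
  Cl–Cl: 1 × 237 = 237
  Σ(broken) = 4095 kJ
Bonds formed (products):
  C–C: 2 × 333 = 666
  C–Cl: 1 × 317 = 317
  C–H: 7 × 399 = 2793
  H–Cl: 1 × 422 = 422
  Σ(formed) = 4198 kJ
ΔH = Σ(broken) − Σ(formed) = 4095 − 4198 = −103 kJ

ΔH ≈ −103 kJ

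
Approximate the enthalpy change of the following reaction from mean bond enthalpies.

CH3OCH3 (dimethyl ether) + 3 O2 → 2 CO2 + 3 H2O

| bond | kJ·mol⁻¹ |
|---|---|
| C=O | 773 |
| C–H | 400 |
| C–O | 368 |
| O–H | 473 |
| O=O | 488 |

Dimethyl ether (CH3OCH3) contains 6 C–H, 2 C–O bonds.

ΔH ≈ −1330 kJ

Bonds broken (reactants):
  C–H: 6 × 400 = 2400
  C–O: 2 × 368 = 736
  O=O: 3 × 488 = 1464
  Σ(broken) = 4600 kJ
Bonds formed (products):
  C=O: 4 × 773 = 3092
  O–H: 6 × 473 = 2838
  Σ(formed) = 5930 kJ
ΔH = Σ(broken) − Σ(formed) = 4600 − 5930 = −1330 kJ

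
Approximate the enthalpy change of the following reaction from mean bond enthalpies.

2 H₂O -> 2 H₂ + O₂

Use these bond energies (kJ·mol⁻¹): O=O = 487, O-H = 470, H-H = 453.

Bonds broken (reactants):
  O-H: 4 × 470 = 1880
  Σ(broken) = 1880 kJ
Bonds formed (products):
  H-H: 2 × 453 = 906
  O=O: 1 × 487 = 487
  Σ(formed) = 1393 kJ
ΔH = Σ(broken) − Σ(formed) = 1880 − 1393 = +487 kJ

ΔH ≈ +487 kJ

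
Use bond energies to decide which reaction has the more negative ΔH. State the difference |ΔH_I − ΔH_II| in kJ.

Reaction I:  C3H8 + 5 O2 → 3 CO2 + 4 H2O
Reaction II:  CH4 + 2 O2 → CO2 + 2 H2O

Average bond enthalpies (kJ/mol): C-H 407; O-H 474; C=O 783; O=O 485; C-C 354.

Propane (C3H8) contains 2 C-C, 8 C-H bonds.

Reaction I:
  Bonds broken (reactants):
    C-C: 2 × 354 = 708
    C-H: 8 × 407 = 3256
    O=O: 5 × 485 = 2425
    Σ(broken) = 6389 kJ
  Bonds formed (products):
    C=O: 6 × 783 = 4698
    O-H: 8 × 474 = 3792
    Σ(formed) = 8490 kJ
  ΔH_I = 6389 − 8490 = −2101 kJ
Reaction II:
  Bonds broken (reactants):
    C-H: 4 × 407 = 1628
    O=O: 2 × 485 = 970
    Σ(broken) = 2598 kJ
  Bonds formed (products):
    C=O: 2 × 783 = 1566
    O-H: 4 × 474 = 1896
    Σ(formed) = 3462 kJ
  ΔH_II = 2598 − 3462 = −864 kJ
ΔH_I − ΔH_II = −1237 kJ, so reaction I has the more negative ΔH; |ΔH_I − ΔH_II| = 1237 kJ.

Reaction I, by 1237 kJ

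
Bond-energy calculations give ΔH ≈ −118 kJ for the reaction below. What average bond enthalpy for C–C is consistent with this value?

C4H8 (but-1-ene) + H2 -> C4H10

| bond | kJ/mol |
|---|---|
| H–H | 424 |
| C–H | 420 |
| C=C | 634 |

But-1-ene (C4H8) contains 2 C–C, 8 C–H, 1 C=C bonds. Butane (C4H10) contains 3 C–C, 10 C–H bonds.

D(C–C) ≈ 336 kJ/mol

Let D be the C–C bond energy.
Σ(broken) = 2×D + 8×420 + 1×634 + 1×424 = 4418 + 2D
Σ(formed) = 3×D + 10×420 = 4200 + 3D
ΔH = Σ(broken) − Σ(formed) = (4418 + 2D) − (4200 + 3D) = +218 − D
Setting this equal to −118 kJ gives D = 336 kJ/mol.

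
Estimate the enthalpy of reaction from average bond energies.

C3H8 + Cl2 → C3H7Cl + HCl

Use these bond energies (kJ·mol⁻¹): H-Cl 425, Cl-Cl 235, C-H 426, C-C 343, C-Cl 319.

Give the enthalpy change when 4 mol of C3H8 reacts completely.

Bonds broken (reactants):
  C-C: 2 × 343 = 686
  C-H: 8 × 426 = 3408
  Cl-Cl: 1 × 235 = 235
  Σ(broken) = 4329 kJ
Bonds formed (products):
  C-C: 2 × 343 = 686
  C-Cl: 1 × 319 = 319
  C-H: 7 × 426 = 2982
  H-Cl: 1 × 425 = 425
  Σ(formed) = 4412 kJ
ΔH = Σ(broken) − Σ(formed) = 4329 − 4412 = −83 kJ
For 4× the reaction as written: 4 × (−83) = −332 kJ

ΔH = −332 kJ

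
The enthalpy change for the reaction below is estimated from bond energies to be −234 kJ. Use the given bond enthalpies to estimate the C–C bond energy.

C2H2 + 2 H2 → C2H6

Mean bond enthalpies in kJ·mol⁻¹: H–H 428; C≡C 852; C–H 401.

D(C–C) ≈ 338 kJ/mol

Let D be the C–C bond energy.
Σ(broken) = 1×852 + 2×401 + 2×428 = 2510
Σ(formed) = 1×D + 6×401 = 2406 + D
ΔH = Σ(broken) − Σ(formed) = (2510) − (2406 + D) = +104 − D
Setting this equal to −234 kJ gives D = 338 kJ/mol.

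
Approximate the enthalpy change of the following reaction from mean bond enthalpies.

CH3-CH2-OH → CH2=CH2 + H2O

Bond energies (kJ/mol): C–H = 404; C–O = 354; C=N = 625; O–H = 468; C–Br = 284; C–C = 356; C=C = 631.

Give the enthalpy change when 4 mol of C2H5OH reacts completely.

Bonds broken (reactants):
  C–C: 1 × 356 = 356
  C–H: 5 × 404 = 2020
  C–O: 1 × 354 = 354
  O–H: 1 × 468 = 468
  Σ(broken) = 3198 kJ
Bonds formed (products):
  C–H: 4 × 404 = 1616
  C=C: 1 × 631 = 631
  O–H: 2 × 468 = 936
  Σ(formed) = 3183 kJ
ΔH = Σ(broken) − Σ(formed) = 3198 − 3183 = +15 kJ
For 4× the reaction as written: 4 × (+15) = +60 kJ

ΔH = +60 kJ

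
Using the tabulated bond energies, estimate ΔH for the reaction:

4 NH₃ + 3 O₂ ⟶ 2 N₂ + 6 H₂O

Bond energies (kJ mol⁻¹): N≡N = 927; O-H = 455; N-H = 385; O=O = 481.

Bonds broken (reactants):
  N-H: 12 × 385 = 4620
  O=O: 3 × 481 = 1443
  Σ(broken) = 6063 kJ
Bonds formed (products):
  N≡N: 2 × 927 = 1854
  O-H: 12 × 455 = 5460
  Σ(formed) = 7314 kJ
ΔH = Σ(broken) − Σ(formed) = 6063 − 7314 = −1251 kJ

ΔH ≈ −1251 kJ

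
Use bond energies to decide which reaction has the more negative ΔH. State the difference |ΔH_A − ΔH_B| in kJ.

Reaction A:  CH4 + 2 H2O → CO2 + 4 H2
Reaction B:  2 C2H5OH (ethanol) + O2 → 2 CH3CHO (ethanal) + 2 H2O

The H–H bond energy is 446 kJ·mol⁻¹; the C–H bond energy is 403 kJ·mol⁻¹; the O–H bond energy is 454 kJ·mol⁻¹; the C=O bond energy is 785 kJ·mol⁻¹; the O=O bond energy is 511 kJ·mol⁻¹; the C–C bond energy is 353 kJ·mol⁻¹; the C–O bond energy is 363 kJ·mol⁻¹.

Reaction B, by 509 kJ

Reaction A:
  Bonds broken (reactants):
    C–H: 4 × 403 = 1612
    O–H: 4 × 454 = 1816
    Σ(broken) = 3428 kJ
  Bonds formed (products):
    C=O: 2 × 785 = 1570
    H–H: 4 × 446 = 1784
    Σ(formed) = 3354 kJ
  ΔH_A = 3428 − 3354 = +74 kJ
Reaction B:
  Bonds broken (reactants):
    C–C: 2 × 353 = 706
    C–H: 10 × 403 = 4030
    C–O: 2 × 363 = 726
    O–H: 2 × 454 = 908
    O=O: 1 × 511 = 511
    Σ(broken) = 6881 kJ
  Bonds formed (products):
    C–C: 2 × 353 = 706
    C–H: 8 × 403 = 3224
    C=O: 2 × 785 = 1570
    O–H: 4 × 454 = 1816
    Σ(formed) = 7316 kJ
  ΔH_B = 6881 − 7316 = −435 kJ
ΔH_A − ΔH_B = +509 kJ, so reaction B has the more negative ΔH; |ΔH_A − ΔH_B| = 509 kJ.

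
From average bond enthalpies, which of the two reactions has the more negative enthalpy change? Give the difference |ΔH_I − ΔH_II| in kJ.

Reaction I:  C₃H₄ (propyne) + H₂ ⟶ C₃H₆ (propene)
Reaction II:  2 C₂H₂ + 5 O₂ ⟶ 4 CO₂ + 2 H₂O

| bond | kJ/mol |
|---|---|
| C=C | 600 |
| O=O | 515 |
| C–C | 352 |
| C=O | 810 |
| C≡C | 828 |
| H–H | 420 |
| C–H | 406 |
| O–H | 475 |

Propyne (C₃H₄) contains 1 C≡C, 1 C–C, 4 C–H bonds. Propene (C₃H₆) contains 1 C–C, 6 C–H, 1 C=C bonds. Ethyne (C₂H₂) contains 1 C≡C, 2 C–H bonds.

Reaction I:
  Bonds broken (reactants):
    C≡C: 1 × 828 = 828
    C–C: 1 × 352 = 352
    C–H: 4 × 406 = 1624
    H–H: 1 × 420 = 420
    Σ(broken) = 3224 kJ
  Bonds formed (products):
    C–C: 1 × 352 = 352
    C–H: 6 × 406 = 2436
    C=C: 1 × 600 = 600
    Σ(formed) = 3388 kJ
  ΔH_I = 3224 − 3388 = −164 kJ
Reaction II:
  Bonds broken (reactants):
    C≡C: 2 × 828 = 1656
    C–H: 4 × 406 = 1624
    O=O: 5 × 515 = 2575
    Σ(broken) = 5855 kJ
  Bonds formed (products):
    C=O: 8 × 810 = 6480
    O–H: 4 × 475 = 1900
    Σ(formed) = 8380 kJ
  ΔH_II = 5855 − 8380 = −2525 kJ
ΔH_I − ΔH_II = +2361 kJ, so reaction II has the more negative ΔH; |ΔH_I − ΔH_II| = 2361 kJ.

Reaction II, by 2361 kJ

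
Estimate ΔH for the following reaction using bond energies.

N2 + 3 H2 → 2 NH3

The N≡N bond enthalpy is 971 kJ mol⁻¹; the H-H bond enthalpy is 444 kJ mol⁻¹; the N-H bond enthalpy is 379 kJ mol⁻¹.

Bonds broken (reactants):
  H-H: 3 × 444 = 1332
  N≡N: 1 × 971 = 971
  Σ(broken) = 2303 kJ
Bonds formed (products):
  N-H: 6 × 379 = 2274
  Σ(formed) = 2274 kJ
ΔH = Σ(broken) − Σ(formed) = 2303 − 2274 = +29 kJ

ΔH ≈ +29 kJ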